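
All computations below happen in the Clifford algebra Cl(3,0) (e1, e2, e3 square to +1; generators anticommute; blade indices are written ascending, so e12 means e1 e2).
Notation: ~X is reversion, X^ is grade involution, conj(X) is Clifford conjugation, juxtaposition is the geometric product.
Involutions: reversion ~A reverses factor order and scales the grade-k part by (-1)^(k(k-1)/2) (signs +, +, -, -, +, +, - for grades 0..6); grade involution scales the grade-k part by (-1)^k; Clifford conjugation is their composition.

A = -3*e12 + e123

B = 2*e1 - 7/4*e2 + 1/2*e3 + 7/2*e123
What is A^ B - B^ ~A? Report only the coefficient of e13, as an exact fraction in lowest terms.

first term: 7/2 + 21/4*e1 + 6*e2 + 21/2*e3 - 1/2*e12 - 7/4*e13 - 2*e23 - 3/2*e123
second term: -7/2 - 21/4*e1 - 6*e2 + 21/2*e3 + 1/2*e12 + 7/4*e13 + 2*e23 - 3/2*e123
Answer: -7/2


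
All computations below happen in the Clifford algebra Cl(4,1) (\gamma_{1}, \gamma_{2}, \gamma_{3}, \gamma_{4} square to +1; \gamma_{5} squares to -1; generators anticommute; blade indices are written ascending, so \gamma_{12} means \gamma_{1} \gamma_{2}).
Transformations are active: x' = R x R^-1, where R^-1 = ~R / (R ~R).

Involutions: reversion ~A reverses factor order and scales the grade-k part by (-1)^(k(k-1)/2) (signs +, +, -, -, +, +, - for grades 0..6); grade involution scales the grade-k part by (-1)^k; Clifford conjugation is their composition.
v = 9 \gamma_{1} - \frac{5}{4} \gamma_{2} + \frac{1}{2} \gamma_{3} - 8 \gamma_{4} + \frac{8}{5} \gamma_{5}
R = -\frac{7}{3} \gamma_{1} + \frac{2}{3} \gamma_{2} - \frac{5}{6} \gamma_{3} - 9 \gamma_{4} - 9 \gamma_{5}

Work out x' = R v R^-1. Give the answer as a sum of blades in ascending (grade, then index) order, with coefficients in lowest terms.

~R = -\frac{7}{3} \gamma_{1} + \frac{2}{3} \gamma_{2} - \frac{5}{6} \gamma_{3} - 9 \gamma_{4} - 9 \gamma_{5}, and R ~R = \frac{79}{12}, so R^-1 = ~R / (\frac{79}{12}).
R v = \frac{1283}{20} - \frac{37}{12} \gamma_{12} + \frac{19}{3} \gamma_{13} + \frac{299}{3} \gamma_{14} + \frac{1159}{15} \gamma_{15} - \frac{17}{24} \gamma_{23} - \frac{199}{12} \gamma_{24} - \frac{611}{60} \gamma_{25} + \frac{67}{6} \gamma_{34} + \frac{19}{6} \gamma_{35} - \frac{432}{5} \gamma_{45}
Answer: -\frac{21517}{395} \gamma_{1} + \frac{22503}{1580} \gamma_{2} - \frac{2645}{158} \gamma_{3} - \frac{66122}{395} \gamma_{4} - \frac{69914}{395} \gamma_{5}


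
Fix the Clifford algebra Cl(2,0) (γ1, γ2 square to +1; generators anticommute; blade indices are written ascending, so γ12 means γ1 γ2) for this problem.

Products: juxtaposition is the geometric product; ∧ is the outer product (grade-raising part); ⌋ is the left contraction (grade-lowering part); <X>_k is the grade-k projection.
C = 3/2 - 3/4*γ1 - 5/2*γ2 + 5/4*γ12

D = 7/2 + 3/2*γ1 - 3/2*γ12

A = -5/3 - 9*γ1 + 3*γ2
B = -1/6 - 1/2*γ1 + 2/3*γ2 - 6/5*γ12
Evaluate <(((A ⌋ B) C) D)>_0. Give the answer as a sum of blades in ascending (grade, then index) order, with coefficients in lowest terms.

step 1: 61/9 + 133/30*γ1 + 436/45*γ2 + 2*γ12
step 2: -7157/360 - 1399/90*γ1 + 1667/360*γ2 + 689/90*γ12
step 3: -58619/720 - 27821/360*γ1 + 20189/720*γ2 + 17881/360*γ12
step 4: -58619/720
Answer: -58619/720


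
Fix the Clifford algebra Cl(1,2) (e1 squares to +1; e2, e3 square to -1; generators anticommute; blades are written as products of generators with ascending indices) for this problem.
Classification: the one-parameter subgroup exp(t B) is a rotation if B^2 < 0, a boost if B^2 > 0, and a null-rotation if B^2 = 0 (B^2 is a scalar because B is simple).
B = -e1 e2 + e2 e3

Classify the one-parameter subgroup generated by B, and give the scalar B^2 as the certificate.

B^2 term by term: the squares give (-1)^2*(e1 e2)^2 + (1)^2*(e2 e3)^2 = 1*(+1) + 1*(-1) = 0 (each basis 2-blade squares to minus the product of its generators' squares); cross terms between blades sharing an index anticommute and cancel. So B^2 = 0.
Answer: null-rotation, certificate B^2 = 0. The invariant at work: B^2 = 0 is unchanged by conjugation, hence its sign classifies the subgroup whatever basis B is written in.


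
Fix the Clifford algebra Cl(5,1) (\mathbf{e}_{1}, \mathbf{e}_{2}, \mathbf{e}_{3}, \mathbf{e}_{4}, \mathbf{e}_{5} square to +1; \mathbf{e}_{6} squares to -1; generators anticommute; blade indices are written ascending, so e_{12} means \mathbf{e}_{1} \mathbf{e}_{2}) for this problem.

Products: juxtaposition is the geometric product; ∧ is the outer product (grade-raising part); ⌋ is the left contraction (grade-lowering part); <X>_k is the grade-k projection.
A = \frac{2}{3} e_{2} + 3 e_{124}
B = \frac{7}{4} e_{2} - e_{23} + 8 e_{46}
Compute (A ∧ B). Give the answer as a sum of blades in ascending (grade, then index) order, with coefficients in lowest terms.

step 1: \frac{16}{3} e_{246}
Answer: \frac{16}{3} e_{246}


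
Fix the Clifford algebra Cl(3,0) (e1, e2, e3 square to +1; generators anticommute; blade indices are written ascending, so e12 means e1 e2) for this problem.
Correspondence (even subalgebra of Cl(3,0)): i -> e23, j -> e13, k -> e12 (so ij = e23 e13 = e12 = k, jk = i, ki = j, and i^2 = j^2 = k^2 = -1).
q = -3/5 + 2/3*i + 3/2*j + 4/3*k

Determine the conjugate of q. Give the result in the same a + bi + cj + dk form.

In blades: q = -3/5 + 4/3*e12 + 3/2*e13 + 2/3*e23.
Quaternion conjugation is reversion on the even subalgebra: the scalar is fixed and every grade-2 blade flips sign, giving -3/5 - 4/3*e12 - 3/2*e13 - 2/3*e23; translating back:
Answer: -3/5 - 2/3*i - 3/2*j - 4/3*k


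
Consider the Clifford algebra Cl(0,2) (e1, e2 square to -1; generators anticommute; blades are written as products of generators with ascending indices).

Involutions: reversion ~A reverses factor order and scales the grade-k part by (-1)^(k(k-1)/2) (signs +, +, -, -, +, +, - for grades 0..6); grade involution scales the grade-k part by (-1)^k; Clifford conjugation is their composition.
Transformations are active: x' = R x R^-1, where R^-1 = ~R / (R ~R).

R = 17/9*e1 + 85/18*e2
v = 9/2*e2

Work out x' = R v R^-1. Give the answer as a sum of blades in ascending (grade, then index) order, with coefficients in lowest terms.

~R = 17/9*e1 + 85/18*e2, and R ~R = -8381/324, so R^-1 = ~R / (-8381/324).
R v = -85/4 + 17/2*e1 e2
Answer: 90/29*e1 + 189/58*e2


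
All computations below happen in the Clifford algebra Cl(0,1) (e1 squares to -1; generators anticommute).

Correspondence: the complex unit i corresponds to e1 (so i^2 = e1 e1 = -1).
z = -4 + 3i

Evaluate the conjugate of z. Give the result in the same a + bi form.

In blades: z = -4 + 3*e1.
Conjugation here is Clifford conjugation: the scalar is fixed and the grade-1 and grade-2 blades all flip sign, giving -4 - 3*e1; translating back:
Answer: -4 - 3i


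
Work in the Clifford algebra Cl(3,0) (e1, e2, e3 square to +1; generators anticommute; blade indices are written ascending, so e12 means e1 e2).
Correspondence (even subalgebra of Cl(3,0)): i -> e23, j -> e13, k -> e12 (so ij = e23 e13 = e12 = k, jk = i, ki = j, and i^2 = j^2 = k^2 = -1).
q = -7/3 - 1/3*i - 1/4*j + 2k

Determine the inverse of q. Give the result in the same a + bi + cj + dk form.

In blades: q = -7/3 + 2*e12 - 1/4*e13 - 1/3*e23.
With qbar = -7/3 - 2*e12 + 1/4*e13 + 1/3*e23 (scalar fixed, mapped units negated), q qbar = 1385/144 (the sum of squared coefficients), so q^-1 = qbar / (1385/144) = -336/1385 - 288/1385*e12 + 36/1385*e13 + 48/1385*e23; translating back:
Answer: -336/1385 + 48/1385*i + 36/1385*j - 288/1385*k


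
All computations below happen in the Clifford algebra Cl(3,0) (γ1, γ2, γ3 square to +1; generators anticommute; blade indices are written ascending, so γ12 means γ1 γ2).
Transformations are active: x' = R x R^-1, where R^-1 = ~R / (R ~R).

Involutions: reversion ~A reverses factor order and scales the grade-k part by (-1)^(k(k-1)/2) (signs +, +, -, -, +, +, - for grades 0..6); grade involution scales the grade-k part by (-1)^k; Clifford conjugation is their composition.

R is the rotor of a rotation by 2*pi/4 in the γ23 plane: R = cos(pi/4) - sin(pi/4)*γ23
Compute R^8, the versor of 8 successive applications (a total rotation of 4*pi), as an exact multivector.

Half-angle bookkeeping: 8 applications in γ23 add up to rotor phase 8*pi/4 = 2*pi, so R^8 = cos(2*pi) - sin(2*pi)*γ23.
cos(2*pi) = 1 and sin(2*pi) = 0, so R^8 = 1. The total rotation 4*pi is 2 full turns, so every vector returns to itself, yet the rotor is +1, back on the identity sheet (an even number of 2*pi turns).
Answer: 1


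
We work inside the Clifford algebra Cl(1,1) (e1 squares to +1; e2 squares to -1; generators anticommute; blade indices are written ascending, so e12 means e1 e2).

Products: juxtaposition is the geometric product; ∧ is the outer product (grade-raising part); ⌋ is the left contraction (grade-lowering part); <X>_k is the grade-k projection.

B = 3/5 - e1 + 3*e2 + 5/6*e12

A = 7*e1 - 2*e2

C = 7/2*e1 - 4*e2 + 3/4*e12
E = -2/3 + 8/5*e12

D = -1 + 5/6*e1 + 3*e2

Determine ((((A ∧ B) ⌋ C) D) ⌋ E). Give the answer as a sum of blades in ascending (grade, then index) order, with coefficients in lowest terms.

step 1: 21/5*e1 - 6/5*e2 + 19*e12
step 2: 483/20 - 9/10*e1 + 63/20*e2
step 3: -687/20 + 841/40*e1 + 693/10*e2 - 213/40*e12
step 4: 719/50 + 2772/25*e1 + 841/25*e2 - 1374/25*e12
Answer: 719/50 + 2772/25*e1 + 841/25*e2 - 1374/25*e12


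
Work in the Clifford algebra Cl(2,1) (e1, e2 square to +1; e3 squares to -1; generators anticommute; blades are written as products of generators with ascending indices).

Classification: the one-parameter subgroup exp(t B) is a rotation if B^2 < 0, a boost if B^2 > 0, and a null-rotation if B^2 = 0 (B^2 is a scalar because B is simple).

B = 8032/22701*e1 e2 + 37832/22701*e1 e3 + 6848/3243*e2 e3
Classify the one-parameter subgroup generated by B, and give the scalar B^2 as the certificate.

B^2 term by term: the squares give (8032/22701)^2*(e1 e2)^2 + (37832/22701)^2*(e1 e3)^2 + (6848/3243)^2*(e2 e3)^2 = 64513024/515335401*(-1) + 1431260224/515335401*(+1) + 46895104/10517049*(+1) = 64/9 (each basis 2-blade squares to minus the product of its generators' squares); cross terms between blades sharing an index anticommute and cancel. So B^2 = 64/9.
Answer: boost, certificate B^2 = 64/9. The class reads off the invariant scalar 64/9 directly.


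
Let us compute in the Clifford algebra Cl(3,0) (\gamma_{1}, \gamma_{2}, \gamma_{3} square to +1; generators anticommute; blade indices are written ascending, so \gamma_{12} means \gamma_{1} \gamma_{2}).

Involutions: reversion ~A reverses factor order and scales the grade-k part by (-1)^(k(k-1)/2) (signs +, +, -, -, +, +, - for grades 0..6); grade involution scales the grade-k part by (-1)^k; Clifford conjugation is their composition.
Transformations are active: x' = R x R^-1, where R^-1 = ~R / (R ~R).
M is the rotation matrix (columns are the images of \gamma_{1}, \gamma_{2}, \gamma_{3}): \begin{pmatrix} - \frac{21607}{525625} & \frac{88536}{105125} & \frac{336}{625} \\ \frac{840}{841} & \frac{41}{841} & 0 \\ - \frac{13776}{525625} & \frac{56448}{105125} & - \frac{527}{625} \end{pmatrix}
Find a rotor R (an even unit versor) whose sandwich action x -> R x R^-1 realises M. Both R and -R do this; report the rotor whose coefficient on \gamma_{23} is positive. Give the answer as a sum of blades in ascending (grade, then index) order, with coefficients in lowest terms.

Method: write R = a + b12*\gamma_{12} + b13*\gamma_{13} + b23*\gamma_{23} with a^2 + b12^2 + b13^2 + b23^2 = 1 (so R^-1 = ~R). Expanding the columns R e_j ~R gives tr M = 4a^2 - 1 and, from the antisymmetric part, M21 - M12 = -4a*b12, M13 - M31 = 4a*b13, M32 - M23 = -4a*b23.
Here tr M = -\frac{439189}{525625}, so a^2 = (1 + tr M)/4 = \frac{21609}{525625} and a = ±\frac{147}{725}. Taking a = \frac{147}{725}: M21 - M12 = \frac{16464}{105125}, M13 - M31 = \frac{296352}{525625}, M32 - M23 = \frac{56448}{105125}, giving b12 = -\frac{28}{145}, b13 = \frac{504}{725}, b23 = -\frac{96}{145}, i.e. R = \frac{147}{725} - \frac{28}{145} \gamma_{12} + \frac{504}{725} \gamma_{13} - \frac{96}{145} \gamma_{23}.
Its \gamma_{23} coefficient is negative, so report the other preimage -R.
Answer: -\frac{147}{725} + \frac{28}{145} \gamma_{12} - \frac{504}{725} \gamma_{13} + \frac{96}{145} \gamma_{23}. Why the constraint matters: R and -R act identically through the sandwich — M has trace -\frac{439189}{525625} either way — so only the sign condition on \gamma_{23} picks one of the two preimages.


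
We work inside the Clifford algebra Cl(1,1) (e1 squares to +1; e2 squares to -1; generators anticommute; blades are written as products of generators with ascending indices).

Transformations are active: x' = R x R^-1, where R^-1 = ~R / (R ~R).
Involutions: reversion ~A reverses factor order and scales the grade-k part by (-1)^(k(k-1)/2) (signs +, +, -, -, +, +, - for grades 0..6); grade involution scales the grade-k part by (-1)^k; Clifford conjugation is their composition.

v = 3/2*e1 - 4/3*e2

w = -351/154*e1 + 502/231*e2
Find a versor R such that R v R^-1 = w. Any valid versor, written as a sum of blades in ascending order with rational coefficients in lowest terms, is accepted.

Here q(v) = q(w) = 17/36; the classical choice R = v + w = -60/77*e1 + 194/231*e2 then realises v -> w under the sandwich.
Answer: -60/77*e1 + 194/231*e2


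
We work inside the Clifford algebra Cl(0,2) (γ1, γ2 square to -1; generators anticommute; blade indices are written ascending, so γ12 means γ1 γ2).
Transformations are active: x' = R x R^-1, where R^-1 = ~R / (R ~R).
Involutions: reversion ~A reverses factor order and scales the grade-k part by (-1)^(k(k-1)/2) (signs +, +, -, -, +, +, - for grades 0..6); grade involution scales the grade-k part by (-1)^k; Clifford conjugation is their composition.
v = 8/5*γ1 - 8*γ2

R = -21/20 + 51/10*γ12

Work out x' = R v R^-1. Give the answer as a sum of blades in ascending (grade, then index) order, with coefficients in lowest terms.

~R = -21/20 - 51/10*γ12, and R ~R = 2169/80, so R^-1 = ~R / (2169/80).
R v = 978/25*γ1 + 414/25*γ2
Answer: -27896/6025*γ1 + 40472/6025*γ2


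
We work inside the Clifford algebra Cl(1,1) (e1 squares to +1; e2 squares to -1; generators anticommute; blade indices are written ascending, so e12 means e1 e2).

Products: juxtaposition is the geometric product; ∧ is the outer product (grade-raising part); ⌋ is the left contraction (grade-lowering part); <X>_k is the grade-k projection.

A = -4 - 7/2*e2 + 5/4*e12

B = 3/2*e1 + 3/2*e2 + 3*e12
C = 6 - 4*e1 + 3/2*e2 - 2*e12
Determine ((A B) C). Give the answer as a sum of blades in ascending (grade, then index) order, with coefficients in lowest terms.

step 1: 9 - 147/8*e1 - 63/8*e2 - 27/4*e12
step 2: 2445/16 - 963/8*e1 - 24*e2 - 1881/16*e12
Answer: 2445/16 - 963/8*e1 - 24*e2 - 1881/16*e12


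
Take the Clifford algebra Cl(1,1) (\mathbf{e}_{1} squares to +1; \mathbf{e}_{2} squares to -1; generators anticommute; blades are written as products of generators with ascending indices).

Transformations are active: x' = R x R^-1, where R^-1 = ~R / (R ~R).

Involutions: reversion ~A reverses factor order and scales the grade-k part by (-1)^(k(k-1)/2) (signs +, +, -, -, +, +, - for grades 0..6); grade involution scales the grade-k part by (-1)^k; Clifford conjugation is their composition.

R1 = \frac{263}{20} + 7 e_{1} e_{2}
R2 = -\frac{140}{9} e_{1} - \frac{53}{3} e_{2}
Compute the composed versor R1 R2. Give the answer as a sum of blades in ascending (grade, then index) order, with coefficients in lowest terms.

Distribute over the terms of R1 (each basis-blade product reordered to ascending indices, repeated generators contracted through their squares):
(\frac{263}{20}) R2 = -\frac{1841}{9} e_{1} - \frac{13939}{60} e_{2}
(7 e_{1} e_{2}) R2 = \frac{371}{3} e_{1} + \frac{980}{9} e_{2}
Summing the partial products and collecting blades:
Answer: -\frac{728}{9} e_{1} - \frac{22217}{180} e_{2}


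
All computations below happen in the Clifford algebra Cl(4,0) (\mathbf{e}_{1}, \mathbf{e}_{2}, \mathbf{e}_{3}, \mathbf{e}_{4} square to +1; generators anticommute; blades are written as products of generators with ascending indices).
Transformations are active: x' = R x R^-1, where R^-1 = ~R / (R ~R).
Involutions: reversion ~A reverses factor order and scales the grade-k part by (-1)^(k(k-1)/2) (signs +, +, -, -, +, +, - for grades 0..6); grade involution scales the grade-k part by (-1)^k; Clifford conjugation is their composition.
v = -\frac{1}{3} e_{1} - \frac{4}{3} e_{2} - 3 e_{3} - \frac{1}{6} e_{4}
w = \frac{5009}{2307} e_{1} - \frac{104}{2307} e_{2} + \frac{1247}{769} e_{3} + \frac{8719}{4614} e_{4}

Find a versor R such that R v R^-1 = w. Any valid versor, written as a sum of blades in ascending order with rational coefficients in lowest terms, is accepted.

Equal squares first: v^2 = w^2 = \frac{131}{12}. Then v + w = \frac{4240}{2307} e_{1} - \frac{1060}{769} e_{2} - \frac{1060}{769} e_{3} + \frac{1325}{769} e_{4} is a versor taking v to w, provided it is invertible.
Answer: \frac{4240}{2307} e_{1} - \frac{1060}{769} e_{2} - \frac{1060}{769} e_{3} + \frac{1325}{769} e_{4}


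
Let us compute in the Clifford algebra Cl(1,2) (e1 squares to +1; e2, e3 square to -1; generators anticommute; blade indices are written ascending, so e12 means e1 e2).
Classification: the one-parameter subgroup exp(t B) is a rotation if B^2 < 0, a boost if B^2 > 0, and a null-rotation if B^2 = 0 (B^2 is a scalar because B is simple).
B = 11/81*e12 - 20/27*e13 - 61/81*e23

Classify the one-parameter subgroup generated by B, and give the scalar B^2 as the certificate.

B^2 term by term: the squares give (11/81)^2*(e12)^2 + (-20/27)^2*(e13)^2 + (-61/81)^2*(e23)^2 = 121/6561*(+1) + 400/729*(+1) + 3721/6561*(-1) = 0 (each basis 2-blade squares to minus the product of its generators' squares); cross terms between blades sharing an index anticommute and cancel. So B^2 = 0.
Answer: null-rotation, certificate B^2 = 0. The invariant at work: B^2 = 0 is unchanged by conjugation, hence its sign classifies the subgroup whatever basis B is written in.


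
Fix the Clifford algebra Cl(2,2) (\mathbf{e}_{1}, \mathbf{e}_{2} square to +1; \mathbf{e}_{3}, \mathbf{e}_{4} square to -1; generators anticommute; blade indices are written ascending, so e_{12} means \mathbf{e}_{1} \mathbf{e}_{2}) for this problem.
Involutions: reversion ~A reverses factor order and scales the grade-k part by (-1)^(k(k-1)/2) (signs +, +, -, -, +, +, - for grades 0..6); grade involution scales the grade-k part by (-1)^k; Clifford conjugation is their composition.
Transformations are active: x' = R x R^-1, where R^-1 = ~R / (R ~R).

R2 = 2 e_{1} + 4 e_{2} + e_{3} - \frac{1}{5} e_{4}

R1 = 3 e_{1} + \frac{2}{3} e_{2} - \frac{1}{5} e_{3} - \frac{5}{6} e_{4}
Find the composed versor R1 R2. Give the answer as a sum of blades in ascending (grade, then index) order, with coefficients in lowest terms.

Distribute over the terms of R1 (each basis-blade product reordered to ascending indices, repeated generators contracted through their squares):
(3 e_{1}) R2 = 6 + 12 e_{12} + 3 e_{13} - \frac{3}{5} e_{14}
(\frac{2}{3} e_{2}) R2 = \frac{8}{3} - \frac{4}{3} e_{12} + \frac{2}{3} e_{23} - \frac{2}{15} e_{24}
(-\frac{1}{5} e_{3}) R2 = \frac{1}{5} + \frac{2}{5} e_{13} + \frac{4}{5} e_{23} + \frac{1}{25} e_{34}
(-\frac{5}{6} e_{4}) R2 = -\frac{1}{6} + \frac{5}{3} e_{14} + \frac{10}{3} e_{24} + \frac{5}{6} e_{34}
Summing the partial products and collecting blades:
Answer: \frac{87}{10} + \frac{32}{3} e_{12} + \frac{17}{5} e_{13} + \frac{16}{15} e_{14} + \frac{22}{15} e_{23} + \frac{16}{5} e_{24} + \frac{131}{150} e_{34}


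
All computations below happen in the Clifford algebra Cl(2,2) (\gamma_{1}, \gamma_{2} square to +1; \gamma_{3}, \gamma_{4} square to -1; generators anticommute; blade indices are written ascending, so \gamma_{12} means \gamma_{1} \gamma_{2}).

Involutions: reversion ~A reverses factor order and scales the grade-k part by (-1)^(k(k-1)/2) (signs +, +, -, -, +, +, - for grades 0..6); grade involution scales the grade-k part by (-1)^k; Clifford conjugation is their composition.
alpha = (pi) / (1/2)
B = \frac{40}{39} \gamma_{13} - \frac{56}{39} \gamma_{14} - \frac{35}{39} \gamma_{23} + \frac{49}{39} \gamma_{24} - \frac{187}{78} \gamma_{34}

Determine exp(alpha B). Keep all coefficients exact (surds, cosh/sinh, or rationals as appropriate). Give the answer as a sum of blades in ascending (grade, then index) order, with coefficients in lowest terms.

B^2 term by term: the squares give (\frac{40}{39})^2*(\gamma_{13})^2 + (-\frac{56}{39})^2*(\gamma_{14})^2 + (-\frac{35}{39})^2*(\gamma_{23})^2 + (\frac{49}{39})^2*(\gamma_{24})^2 + (-\frac{187}{78})^2*(\gamma_{34})^2 = \frac{1600}{1521}*(+1) + \frac{3136}{1521}*(+1) + \frac{1225}{1521}*(+1) + \frac{2401}{1521}*(+1) + \frac{34969}{6084}*(-1) = -\frac{1}{4} (each basis 2-blade squares to minus the product of its generators' squares); cross terms between blades sharing an index anticommute and cancel; the commuting (index-disjoint) pairs give grade-4 terms 2*c*c'*(blade product), which cancel blade by blade — \gamma_{1234}: -\frac{3920}{1521} + \frac{3920}{1521} = 0 — confirming B is simple. So B^2 = -\frac{1}{4}.
B^2 = -\frac{1}{4} — the series telescopes trigonometrically here: l = \frac{1}{2}, alpha*l = \pi, so exp(alpha B) = cos(\pi) + (sin(\pi)/(\frac{1}{2}))*B = -1 + (0)*B.
Answer: -1


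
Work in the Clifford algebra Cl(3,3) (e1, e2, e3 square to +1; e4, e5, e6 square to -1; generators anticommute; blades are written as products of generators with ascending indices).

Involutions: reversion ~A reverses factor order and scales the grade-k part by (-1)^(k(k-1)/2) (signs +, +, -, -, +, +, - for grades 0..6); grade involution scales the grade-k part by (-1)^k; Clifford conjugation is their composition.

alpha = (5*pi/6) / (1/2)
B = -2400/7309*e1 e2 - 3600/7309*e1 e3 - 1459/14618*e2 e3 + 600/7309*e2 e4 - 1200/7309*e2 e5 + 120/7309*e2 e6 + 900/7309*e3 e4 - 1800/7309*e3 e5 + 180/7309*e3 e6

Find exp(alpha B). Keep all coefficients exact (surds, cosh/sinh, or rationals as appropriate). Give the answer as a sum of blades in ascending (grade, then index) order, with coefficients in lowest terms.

B^2 term by term: the squares give (-2400/7309)^2*(e1 e2)^2 + (-3600/7309)^2*(e1 e3)^2 + (-1459/14618)^2*(e2 e3)^2 + (600/7309)^2*(e2 e4)^2 + (-1200/7309)^2*(e2 e5)^2 + (120/7309)^2*(e2 e6)^2 + (900/7309)^2*(e3 e4)^2 + (-1800/7309)^2*(e3 e5)^2 + (180/7309)^2*(e3 e6)^2 = 5760000/53421481*(-1) + 12960000/53421481*(-1) + 2128681/213685924*(-1) + 360000/53421481*(+1) + 1440000/53421481*(+1) + 14400/53421481*(+1) + 810000/53421481*(+1) + 3240000/53421481*(+1) + 32400/53421481*(+1) = -1/4 (each basis 2-blade squares to minus the product of its generators' squares); cross terms between blades sharing an index anticommute and cancel; the commuting (index-disjoint) pairs give grade-4 terms 2*c*c'*(blade product), which cancel blade by blade — e1 e2 e3 e4: -4320000/53421481 + 4320000/53421481 = 0; e1 e2 e3 e5: 8640000/53421481 - 8640000/53421481 = 0; e1 e2 e3 e6: -864000/53421481 + 864000/53421481 = 0; e2 e3 e4 e5: 2160000/53421481 - 2160000/53421481 = 0; e2 e3 e4 e6: -216000/53421481 + 216000/53421481 = 0; e2 e3 e5 e6: 432000/53421481 - 432000/53421481 = 0 — confirming B is simple. So B^2 = -1/4.
B^2 = -1/4 — B^2 < 0, so the exponential closes trigonometrically: l = 1/2, alpha*l = 5*pi/6, so exp(alpha B) = cos(5*pi/6) + (sin(5*pi/6)/(1/2))*B = -sqrt(3)/2 + (1)*B.
Answer: -sqrt(3)/2 - 2400/7309*e1 e2 - 3600/7309*e1 e3 - 1459/14618*e2 e3 + 600/7309*e2 e4 - 1200/7309*e2 e5 + 120/7309*e2 e6 + 900/7309*e3 e4 - 1800/7309*e3 e5 + 180/7309*e3 e6


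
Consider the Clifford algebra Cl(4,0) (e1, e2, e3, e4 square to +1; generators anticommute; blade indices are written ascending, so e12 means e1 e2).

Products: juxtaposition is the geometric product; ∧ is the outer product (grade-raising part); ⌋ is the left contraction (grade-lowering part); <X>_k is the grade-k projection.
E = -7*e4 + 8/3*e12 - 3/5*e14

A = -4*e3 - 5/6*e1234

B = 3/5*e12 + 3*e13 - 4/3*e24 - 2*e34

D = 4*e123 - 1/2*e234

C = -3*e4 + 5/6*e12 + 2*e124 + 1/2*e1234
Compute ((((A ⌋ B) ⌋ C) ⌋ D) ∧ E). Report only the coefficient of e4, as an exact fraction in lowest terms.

step 1: 12*e1 + 8*e4
step 2: -24 + 10*e2 + 16*e12 + 24*e24 - 4*e123 + 6*e234
step 3: 19 - 76*e3 - 40*e13 - 5*e34 - 96*e123 + 12*e234
step 4: -133*e4 + 152/3*e12 - 57/5*e14 + 532*e34 - 608/3*e123 + 1172/5*e134 + 1976/3*e1234
Answer: -133


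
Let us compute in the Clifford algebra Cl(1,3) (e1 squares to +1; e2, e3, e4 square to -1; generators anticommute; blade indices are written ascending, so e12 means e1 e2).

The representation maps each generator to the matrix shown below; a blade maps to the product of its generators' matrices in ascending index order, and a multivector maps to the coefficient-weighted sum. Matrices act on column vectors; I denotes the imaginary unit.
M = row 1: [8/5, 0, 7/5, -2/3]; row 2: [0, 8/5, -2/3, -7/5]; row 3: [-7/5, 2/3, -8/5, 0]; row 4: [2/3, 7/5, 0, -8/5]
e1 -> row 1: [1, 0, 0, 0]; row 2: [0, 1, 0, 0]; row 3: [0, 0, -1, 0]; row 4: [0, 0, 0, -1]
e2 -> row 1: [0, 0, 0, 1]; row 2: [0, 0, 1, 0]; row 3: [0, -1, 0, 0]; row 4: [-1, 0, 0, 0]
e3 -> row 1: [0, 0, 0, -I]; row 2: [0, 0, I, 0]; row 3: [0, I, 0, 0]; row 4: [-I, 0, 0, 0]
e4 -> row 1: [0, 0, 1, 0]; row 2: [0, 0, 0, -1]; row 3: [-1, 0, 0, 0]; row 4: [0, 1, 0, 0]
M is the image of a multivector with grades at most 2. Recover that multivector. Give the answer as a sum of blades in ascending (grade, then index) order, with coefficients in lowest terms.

Method: the blade images are trace-orthogonal — tr(rho(e_A) rho(e_B)^-1) = 4 if A = B and 0 otherwise — and rho(e_A)^-1 = (e_A)^2 * rho(e_A) with (e_A)^2 = +1 or -1, so the coefficient of e_A in the preimage is (e_A)^2 * tr(M rho(e_A))/4.
Nonzero projections over blades of grade <= 2: e1: (e1)^2 = +1, tr(M rho(e1)) = 32/5, coefficient 8/5; e2: (e2)^2 = -1, tr(M rho(e2)) = 8/3, coefficient -2/3; e4: (e4)^2 = -1, tr(M rho(e4)) = -28/5, coefficient 7/5. Every other blade of grade <= 2 projects to 0.
Answer: 8/5*e1 - 2/3*e2 + 7/5*e4


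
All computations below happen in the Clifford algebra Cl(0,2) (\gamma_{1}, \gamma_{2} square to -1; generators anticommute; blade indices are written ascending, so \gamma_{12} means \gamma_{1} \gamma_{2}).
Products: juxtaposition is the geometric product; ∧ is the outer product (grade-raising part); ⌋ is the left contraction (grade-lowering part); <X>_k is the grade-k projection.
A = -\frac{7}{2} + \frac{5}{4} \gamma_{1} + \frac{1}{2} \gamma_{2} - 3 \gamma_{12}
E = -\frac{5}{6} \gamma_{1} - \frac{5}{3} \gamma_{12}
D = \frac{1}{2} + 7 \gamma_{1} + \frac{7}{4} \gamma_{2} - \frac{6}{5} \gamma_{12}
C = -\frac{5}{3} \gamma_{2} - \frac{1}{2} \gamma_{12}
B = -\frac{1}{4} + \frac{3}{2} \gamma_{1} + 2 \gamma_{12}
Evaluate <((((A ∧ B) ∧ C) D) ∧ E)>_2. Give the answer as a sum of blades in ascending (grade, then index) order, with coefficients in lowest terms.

step 1: \frac{7}{8} - \frac{89}{16} \gamma_{1} - \frac{1}{8} \gamma_{2} - 7 \gamma_{12}
step 2: -\frac{35}{24} \gamma_{2} + \frac{53}{6} \gamma_{12}
step 3: \frac{6313}{480} - \frac{329}{24} \gamma_{1} + \frac{2933}{48} \gamma_{2} + \frac{117}{8} \gamma_{12}
step 4: -\frac{6313}{576} \gamma_{1} + 29 \gamma_{12}
step 5: 29 \gamma_{12}
Answer: 29 \gamma_{12}


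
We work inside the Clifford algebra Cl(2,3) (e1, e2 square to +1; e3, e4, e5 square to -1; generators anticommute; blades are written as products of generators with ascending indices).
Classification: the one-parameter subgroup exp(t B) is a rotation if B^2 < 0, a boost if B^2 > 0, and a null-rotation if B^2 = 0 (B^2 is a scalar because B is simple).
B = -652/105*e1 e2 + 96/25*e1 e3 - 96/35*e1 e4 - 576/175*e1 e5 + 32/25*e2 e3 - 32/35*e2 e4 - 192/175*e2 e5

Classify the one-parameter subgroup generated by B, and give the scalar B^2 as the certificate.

B^2 term by term: the squares give (-652/105)^2*(e1 e2)^2 + (96/25)^2*(e1 e3)^2 + (-96/35)^2*(e1 e4)^2 + (-576/175)^2*(e1 e5)^2 + (32/25)^2*(e2 e3)^2 + (-32/35)^2*(e2 e4)^2 + (-192/175)^2*(e2 e5)^2 = 425104/11025*(-1) + 9216/625*(+1) + 9216/1225*(+1) + 331776/30625*(+1) + 1024/625*(+1) + 1024/1225*(+1) + 36864/30625*(+1) = -16/9 (each basis 2-blade squares to minus the product of its generators' squares); cross terms between blades sharing an index anticommute and cancel; the commuting (index-disjoint) pairs give grade-4 terms 2*c*c'*(blade product), which cancel blade by blade — e1 e2 e3 e4: 6144/875 - 6144/875 = 0; e1 e2 e3 e5: 36864/4375 - 36864/4375 = 0; e1 e2 e4 e5: -36864/6125 + 36864/6125 = 0 — confirming B is simple. So B^2 = -16/9.
Answer: rotation, certificate B^2 = -16/9. The invariant at work: B^2 = -16/9 is unchanged by conjugation, hence its sign classifies the subgroup whatever basis B is written in.


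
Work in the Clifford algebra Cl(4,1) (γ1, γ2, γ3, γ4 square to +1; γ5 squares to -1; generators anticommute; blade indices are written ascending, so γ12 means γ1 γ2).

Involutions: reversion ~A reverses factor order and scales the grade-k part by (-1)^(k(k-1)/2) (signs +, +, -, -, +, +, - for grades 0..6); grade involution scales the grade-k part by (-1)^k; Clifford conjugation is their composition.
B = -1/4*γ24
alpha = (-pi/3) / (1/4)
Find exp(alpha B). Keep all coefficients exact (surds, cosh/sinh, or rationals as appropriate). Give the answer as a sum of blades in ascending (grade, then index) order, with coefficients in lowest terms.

B^2 = (-1/4)^2*(γ24)^2 = 1/16*(-1) = -1/16 (a basis 2-blade squares to minus the product of its generators' squares).
B^2 = -1/16 — a negative square means the series sums to a rotation: l = 1/4, alpha*l = -pi/3, so exp(alpha B) = cos(-pi/3) + (sin(-pi/3)/(1/4))*B = 1/2 + (-2*sqrt(3))*B.
Answer: 1/2 + sqrt(3)/2*γ24


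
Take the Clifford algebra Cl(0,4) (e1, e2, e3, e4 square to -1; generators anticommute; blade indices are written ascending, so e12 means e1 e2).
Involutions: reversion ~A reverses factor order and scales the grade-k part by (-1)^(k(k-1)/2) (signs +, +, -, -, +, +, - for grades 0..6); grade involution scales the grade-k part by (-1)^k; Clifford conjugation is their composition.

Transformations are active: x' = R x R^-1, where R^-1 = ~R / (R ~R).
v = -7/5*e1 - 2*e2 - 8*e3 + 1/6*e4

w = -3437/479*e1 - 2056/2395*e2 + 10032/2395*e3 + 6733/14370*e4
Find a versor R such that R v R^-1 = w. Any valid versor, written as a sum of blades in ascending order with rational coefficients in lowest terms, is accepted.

R = v + w = -20538/2395*e1 - 6846/2395*e2 - 9128/2395*e3 + 4564/7185*e4 works: the equal norms (-62989/900) guarantee its sandwich swaps v into w.
Answer: -20538/2395*e1 - 6846/2395*e2 - 9128/2395*e3 + 4564/7185*e4


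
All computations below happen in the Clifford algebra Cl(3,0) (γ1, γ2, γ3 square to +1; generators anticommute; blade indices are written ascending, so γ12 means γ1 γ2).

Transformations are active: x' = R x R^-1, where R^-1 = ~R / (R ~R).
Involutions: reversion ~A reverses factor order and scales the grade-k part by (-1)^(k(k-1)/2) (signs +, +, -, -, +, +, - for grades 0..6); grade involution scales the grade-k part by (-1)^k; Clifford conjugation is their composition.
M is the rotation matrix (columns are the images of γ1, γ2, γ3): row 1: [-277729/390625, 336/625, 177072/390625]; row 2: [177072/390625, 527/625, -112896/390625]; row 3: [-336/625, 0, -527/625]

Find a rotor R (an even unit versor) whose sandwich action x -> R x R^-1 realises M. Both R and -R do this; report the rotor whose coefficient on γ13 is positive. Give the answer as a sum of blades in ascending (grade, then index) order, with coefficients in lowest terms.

Method: write R = a + b12*γ12 + b13*γ13 + b23*γ23 with a^2 + b12^2 + b13^2 + b23^2 = 1 (so R^-1 = ~R). Expanding the columns R e_j ~R gives tr M = 4a^2 - 1 and, from the antisymmetric part, M21 - M12 = -4a*b12, M13 - M31 = 4a*b13, M32 - M23 = -4a*b23.
Here tr M = -277729/390625, so a^2 = (1 + tr M)/4 = 28224/390625 and a = ±168/625. Taking a = 168/625: M21 - M12 = -32928/390625, M13 - M31 = 387072/390625, M32 - M23 = 112896/390625, giving b12 = 49/625, b13 = 576/625, b23 = -168/625, i.e. R = 168/625 + 49/625*γ12 + 576/625*γ13 - 168/625*γ23.
Its γ13 coefficient is already positive.
Answer: 168/625 + 49/625*γ12 + 576/625*γ13 - 168/625*γ23. Why the constraint matters: R and -R act identically through the sandwich — M has trace -277729/390625 either way — so only the sign condition on γ13 picks one of the two preimages.


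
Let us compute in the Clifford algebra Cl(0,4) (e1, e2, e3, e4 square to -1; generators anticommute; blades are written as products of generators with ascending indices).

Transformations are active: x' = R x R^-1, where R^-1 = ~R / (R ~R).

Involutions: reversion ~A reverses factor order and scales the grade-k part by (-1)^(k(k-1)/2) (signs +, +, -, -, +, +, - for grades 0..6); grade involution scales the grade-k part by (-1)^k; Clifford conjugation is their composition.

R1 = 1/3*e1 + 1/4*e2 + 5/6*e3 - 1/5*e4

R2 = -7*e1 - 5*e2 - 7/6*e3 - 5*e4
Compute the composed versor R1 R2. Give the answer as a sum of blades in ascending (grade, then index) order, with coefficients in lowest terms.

Distribute over the terms of R1 (each basis-blade product reordered to ascending indices, repeated generators contracted through their squares):
(1/3*e1) R2 = 7/3 - 5/3*e1 e2 - 7/18*e1 e3 - 5/3*e1 e4
(1/4*e2) R2 = 5/4 + 7/4*e1 e2 - 7/24*e2 e3 - 5/4*e2 e4
(5/6*e3) R2 = 35/36 + 35/6*e1 e3 + 25/6*e2 e3 - 25/6*e3 e4
(-1/5*e4) R2 = -1 - 7/5*e1 e4 - e2 e4 - 7/30*e3 e4
Summing the partial products and collecting blades:
Answer: 32/9 + 1/12*e1 e2 + 49/9*e1 e3 - 46/15*e1 e4 + 31/8*e2 e3 - 9/4*e2 e4 - 22/5*e3 e4


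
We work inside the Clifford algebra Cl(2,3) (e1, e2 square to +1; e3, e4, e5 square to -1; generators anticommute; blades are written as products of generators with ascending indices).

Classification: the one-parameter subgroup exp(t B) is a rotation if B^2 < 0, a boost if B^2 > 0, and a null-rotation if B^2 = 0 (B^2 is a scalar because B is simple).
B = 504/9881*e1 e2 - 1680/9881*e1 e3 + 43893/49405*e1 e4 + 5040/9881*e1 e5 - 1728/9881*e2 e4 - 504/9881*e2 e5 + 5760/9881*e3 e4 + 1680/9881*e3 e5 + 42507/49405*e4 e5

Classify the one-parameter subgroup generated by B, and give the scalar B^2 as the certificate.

B^2 term by term: the squares give (504/9881)^2*(e1 e2)^2 + (-1680/9881)^2*(e1 e3)^2 + (43893/49405)^2*(e1 e4)^2 + (5040/9881)^2*(e1 e5)^2 + (-1728/9881)^2*(e2 e4)^2 + (-504/9881)^2*(e2 e5)^2 + (5760/9881)^2*(e3 e4)^2 + (1680/9881)^2*(e3 e5)^2 + (42507/49405)^2*(e4 e5)^2 = 254016/97634161*(-1) + 2822400/97634161*(+1) + 1926595449/2440854025*(+1) + 25401600/97634161*(+1) + 2985984/97634161*(+1) + 254016/97634161*(+1) + 33177600/97634161*(-1) + 2822400/97634161*(-1) + 1806845049/2440854025*(-1) = 0 (each basis 2-blade squares to minus the product of its generators' squares); cross terms between blades sharing an index anticommute and cancel; the commuting (index-disjoint) pairs give grade-4 terms 2*c*c'*(blade product), which cancel blade by blade — e1 e2 e3 e4: 5806080/97634161 - 5806080/97634161 = 0; e1 e2 e3 e5: 1693440/97634161 - 1693440/97634161 = 0; e1 e2 e4 e5: 42847056/488170805 + 44244144/488170805 - 17418240/97634161 = 0; e1 e3 e4 e5: -28564704/97634161 - 29496096/97634161 + 58060800/97634161 = 0; e2 e3 e4 e5: 5806080/97634161 - 5806080/97634161 = 0 — confirming B is simple. So B^2 = 0.
Answer: null-rotation, certificate B^2 = 0. Because 0 is invariant under every versor sandwich, the classification follows from its sign alone.


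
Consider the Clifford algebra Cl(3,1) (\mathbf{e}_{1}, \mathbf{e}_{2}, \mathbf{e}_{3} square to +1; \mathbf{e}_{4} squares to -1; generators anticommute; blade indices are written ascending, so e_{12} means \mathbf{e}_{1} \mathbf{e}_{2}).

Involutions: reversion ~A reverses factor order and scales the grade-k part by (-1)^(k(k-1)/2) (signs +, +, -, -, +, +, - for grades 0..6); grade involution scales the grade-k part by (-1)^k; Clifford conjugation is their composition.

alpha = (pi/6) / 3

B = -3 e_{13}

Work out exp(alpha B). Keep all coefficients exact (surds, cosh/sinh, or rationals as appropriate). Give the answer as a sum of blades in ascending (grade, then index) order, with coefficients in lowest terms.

B^2 = (-3)^2*(e_{13})^2 = 9*(-1) = -9 (a basis 2-blade squares to minus the product of its generators' squares).
B^2 = -9 — B^2 < 0, so the exponential closes trigonometrically: l = 3, alpha*l = \frac{\pi}{6}, so exp(alpha B) = cos(\frac{\pi}{6}) + (sin(\frac{\pi}{6})/3)*B = \frac{\sqrt{3}}{2} + (\frac{1}{6})*B.
Answer: \frac{\sqrt{3}}{2} - \frac{1}{2} e_{13}


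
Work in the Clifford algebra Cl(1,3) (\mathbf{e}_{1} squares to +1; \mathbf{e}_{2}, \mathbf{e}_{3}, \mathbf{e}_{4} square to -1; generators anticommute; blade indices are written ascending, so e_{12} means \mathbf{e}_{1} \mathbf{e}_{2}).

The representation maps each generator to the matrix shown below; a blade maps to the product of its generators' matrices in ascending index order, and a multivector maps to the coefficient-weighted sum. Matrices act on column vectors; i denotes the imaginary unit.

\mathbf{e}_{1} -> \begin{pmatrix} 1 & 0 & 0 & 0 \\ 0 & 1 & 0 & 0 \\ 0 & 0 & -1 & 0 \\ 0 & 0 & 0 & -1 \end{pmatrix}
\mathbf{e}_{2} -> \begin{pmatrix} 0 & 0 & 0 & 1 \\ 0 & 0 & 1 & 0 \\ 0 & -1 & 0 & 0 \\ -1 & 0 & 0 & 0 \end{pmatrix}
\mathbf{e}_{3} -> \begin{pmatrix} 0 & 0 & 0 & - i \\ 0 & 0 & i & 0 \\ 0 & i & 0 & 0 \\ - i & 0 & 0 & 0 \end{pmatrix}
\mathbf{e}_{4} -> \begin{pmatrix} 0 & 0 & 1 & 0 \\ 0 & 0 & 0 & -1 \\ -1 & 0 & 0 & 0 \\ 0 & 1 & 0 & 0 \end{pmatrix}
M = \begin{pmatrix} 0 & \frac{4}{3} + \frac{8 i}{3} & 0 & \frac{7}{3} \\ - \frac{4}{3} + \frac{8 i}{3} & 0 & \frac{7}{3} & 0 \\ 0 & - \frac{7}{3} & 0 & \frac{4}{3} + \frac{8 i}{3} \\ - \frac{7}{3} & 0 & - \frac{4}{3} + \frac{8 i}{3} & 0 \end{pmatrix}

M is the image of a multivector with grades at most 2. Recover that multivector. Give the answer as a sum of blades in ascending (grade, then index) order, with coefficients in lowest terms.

Method: the blade images are trace-orthogonal — tr(rho(e_A) rho(e_B)^-1) = 4 if A = B and 0 otherwise — and rho(e_A)^-1 = (e_A)^2 * rho(e_A) with (e_A)^2 = +1 or -1, so the coefficient of e_A in the preimage is (e_A)^2 * tr(M rho(e_A))/4.
Nonzero projections over blades of grade <= 2: e_{2}: (e_{2})^2 = -1, tr(M rho(e_{2})) = - \frac{28}{3}, coefficient \frac{7}{3}; e_{24}: (e_{24})^2 = -1, tr(M rho(e_{24})) = - \frac{16}{3}, coefficient \frac{4}{3}; e_{34}: (e_{34})^2 = -1, tr(M rho(e_{34})) = \frac{32}{3}, coefficient -\frac{8}{3}. Every other blade of grade <= 2 projects to 0.
Answer: \frac{7}{3} e_{2} + \frac{4}{3} e_{24} - \frac{8}{3} e_{34}


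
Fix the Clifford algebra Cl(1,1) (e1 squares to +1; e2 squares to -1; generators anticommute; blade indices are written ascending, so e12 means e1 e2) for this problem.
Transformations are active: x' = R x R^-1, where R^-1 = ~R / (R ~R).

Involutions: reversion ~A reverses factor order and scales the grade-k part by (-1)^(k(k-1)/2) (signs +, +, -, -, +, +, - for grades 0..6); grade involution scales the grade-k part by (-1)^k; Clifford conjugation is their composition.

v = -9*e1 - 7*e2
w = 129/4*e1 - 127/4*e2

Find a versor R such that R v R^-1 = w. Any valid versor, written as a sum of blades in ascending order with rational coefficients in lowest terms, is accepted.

A norm check does it: q(v) = q(w) = 32, hence R = v + w = 93/4*e1 - 155/4*e2 realises the map — parallel part kept, (v - w)/2 negated, v carried to w.
Answer: 93/4*e1 - 155/4*e2


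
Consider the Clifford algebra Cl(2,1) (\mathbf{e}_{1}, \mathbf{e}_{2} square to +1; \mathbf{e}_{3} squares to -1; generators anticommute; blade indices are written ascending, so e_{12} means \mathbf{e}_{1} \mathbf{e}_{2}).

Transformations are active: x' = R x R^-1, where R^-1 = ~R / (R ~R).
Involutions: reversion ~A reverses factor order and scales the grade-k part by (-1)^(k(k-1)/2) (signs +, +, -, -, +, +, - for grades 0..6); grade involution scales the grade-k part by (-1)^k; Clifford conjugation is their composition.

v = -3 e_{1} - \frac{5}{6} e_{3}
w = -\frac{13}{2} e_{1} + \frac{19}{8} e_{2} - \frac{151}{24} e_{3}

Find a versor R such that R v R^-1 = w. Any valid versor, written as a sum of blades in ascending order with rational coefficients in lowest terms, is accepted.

The midline construction: v and w both square to \frac{299}{36}, so reflecting in their sum -\frac{19}{2} e_{1} + \frac{19}{8} e_{2} - \frac{57}{8} e_{3} exchanges them.
Answer: -\frac{19}{2} e_{1} + \frac{19}{8} e_{2} - \frac{57}{8} e_{3}
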